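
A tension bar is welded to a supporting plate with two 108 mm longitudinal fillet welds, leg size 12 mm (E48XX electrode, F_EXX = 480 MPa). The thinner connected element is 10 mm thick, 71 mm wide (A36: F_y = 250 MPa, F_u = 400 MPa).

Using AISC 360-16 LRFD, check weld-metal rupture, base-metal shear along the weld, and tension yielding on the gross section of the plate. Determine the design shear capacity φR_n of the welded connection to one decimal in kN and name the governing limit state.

Weld metal: throat = 0.707×12 = 8.484 mm, L = 2×108 = 216 mm. φR_n = 0.75 × 0.6 × 480 × 8.484 × 216 = 395.8 kN.
Base metal shear (10 mm plate): yield φR_n = 1.0×0.6×250×10×216 = 324.0 kN; rupture φR_n = 0.75×0.6×400×10×216 = 388.8 kN; take 324.0 kN (yield).
Tension yield (gross): A_g = 71×10 = 710 mm². φR_n = 0.90 × 250 × 710 = 159.8 kN.
Governing: min(395.8, 324.0, 159.8) = 159.8 kN → gross-section yield.

159.8 kN (gross-section yield governs)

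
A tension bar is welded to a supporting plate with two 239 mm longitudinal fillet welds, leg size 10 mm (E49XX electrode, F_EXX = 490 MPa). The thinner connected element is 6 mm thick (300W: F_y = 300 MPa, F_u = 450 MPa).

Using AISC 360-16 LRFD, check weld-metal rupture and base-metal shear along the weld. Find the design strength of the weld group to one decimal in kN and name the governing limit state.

Weld metal: throat = 0.707×10 = 7.07 mm, L = 2×239 = 478 mm. φR_n = 0.75 × 0.6 × 490 × 7.07 × 478 = 745.2 kN.
Base metal shear (6 mm plate): yield φR_n = 1.0×0.6×300×6×478 = 516.2 kN; rupture φR_n = 0.75×0.6×450×6×478 = 580.8 kN; take 516.2 kN (yield).
Governing: min(745.2, 516.2) = 516.2 kN → base-metal shear.

516.2 kN (base-metal shear governs)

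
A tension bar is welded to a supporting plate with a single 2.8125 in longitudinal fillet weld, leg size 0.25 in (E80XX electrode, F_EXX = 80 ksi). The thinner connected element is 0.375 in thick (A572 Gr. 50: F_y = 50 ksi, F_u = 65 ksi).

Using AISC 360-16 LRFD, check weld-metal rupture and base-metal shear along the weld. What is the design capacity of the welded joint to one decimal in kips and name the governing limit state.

17.9 kips (weld metal governs)

Weld metal: throat = 0.707×0.25 = 0.17675 in, L = 2.8125 in. φR_n = 0.75 × 0.6 × 80 × 0.17675 × 2.8125 = 17.9 kips.
Base metal shear (0.375 in plate): yield φR_n = 1.0×0.6×50×0.375×2.8125 = 31.6 kips; rupture φR_n = 0.75×0.6×65×0.375×2.8125 = 30.8 kips; take 30.8 kips (rupture).
Governing: min(17.9, 30.8) = 17.9 kips → weld metal.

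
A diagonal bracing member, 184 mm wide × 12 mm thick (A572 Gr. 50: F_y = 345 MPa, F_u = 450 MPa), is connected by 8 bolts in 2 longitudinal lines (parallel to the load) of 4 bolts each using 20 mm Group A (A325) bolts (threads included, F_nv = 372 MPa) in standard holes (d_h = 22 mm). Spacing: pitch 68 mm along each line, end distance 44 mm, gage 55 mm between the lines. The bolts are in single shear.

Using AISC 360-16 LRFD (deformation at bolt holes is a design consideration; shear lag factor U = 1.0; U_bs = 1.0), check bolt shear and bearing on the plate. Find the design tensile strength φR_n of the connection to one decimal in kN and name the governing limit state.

701.2 kN (bolt shear governs)

Bolt shear: A_b = π(20)²/4 = 314.16 mm². φR_n = 0.75 × 372 × 314.16 × 8 × 1 = 701.2 kN.
Bearing (12 mm plate, F_u = 450 MPa): end bolts L_c = 44 − 22/2 = 33, R_n = min(1.2×33×12×450, 2.4×20×12×450) = 213.84 kN/bolt; interior L_c = 68 − 22 = 46, R_n = 259.2 kN/bolt. φR_n = 0.75 × (2×213.84 + 6×259.2) = 1487.2 kN.
Governing: min(701.2, 1487.2) = 701.2 kN → bolt shear.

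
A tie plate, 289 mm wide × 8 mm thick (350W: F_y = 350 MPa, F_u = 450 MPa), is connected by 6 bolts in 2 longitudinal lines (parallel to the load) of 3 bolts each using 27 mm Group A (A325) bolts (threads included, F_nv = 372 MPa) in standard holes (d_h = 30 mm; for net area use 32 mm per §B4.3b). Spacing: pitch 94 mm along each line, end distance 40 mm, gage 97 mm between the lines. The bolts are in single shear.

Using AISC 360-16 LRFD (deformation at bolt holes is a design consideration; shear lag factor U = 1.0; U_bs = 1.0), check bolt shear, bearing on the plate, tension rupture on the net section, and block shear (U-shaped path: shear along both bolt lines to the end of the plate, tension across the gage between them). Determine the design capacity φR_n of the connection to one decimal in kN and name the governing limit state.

607.5 kN (net-section rupture governs)

Bolt shear: A_b = π(27)²/4 = 572.56 mm². φR_n = 0.75 × 372 × 572.56 × 6 × 1 = 958.5 kN.
Bearing (8 mm plate, F_u = 450 MPa): end bolts L_c = 40 − 30/2 = 25, R_n = min(1.2×25×8×450, 2.4×27×8×450) = 108 kN/bolt; interior L_c = 94 − 30 = 64, R_n = 233.28 kN/bolt. φR_n = 0.75 × (2×108 + 4×233.28) = 861.8 kN.
Tension rupture (net): A_n = (289 − 2×32)×8 = 1800 mm² (U = 1.0, A_e = A_n). φR_n = 0.75 × 450 × 1800 = 607.5 kN.
Block shear: shear path 2×[40+2×94] = 2×228 mm, A_gv = 3648, A_nv = 2×(228 − 2.5×32)×8 = 2368 mm²; tension across gage: (97 − 1×32)×8 = 520 mm². R_n = min(0.6×450×2368, 0.6×350×3648) + 1.0×450×520 = min(639.36, 766.08) + 234 = 873.36 kN. φR_n = 0.75 × 873.36 = 655.0 kN.
Governing: min(958.5, 861.8, 607.5, 655.0) = 607.5 kN → net-section rupture.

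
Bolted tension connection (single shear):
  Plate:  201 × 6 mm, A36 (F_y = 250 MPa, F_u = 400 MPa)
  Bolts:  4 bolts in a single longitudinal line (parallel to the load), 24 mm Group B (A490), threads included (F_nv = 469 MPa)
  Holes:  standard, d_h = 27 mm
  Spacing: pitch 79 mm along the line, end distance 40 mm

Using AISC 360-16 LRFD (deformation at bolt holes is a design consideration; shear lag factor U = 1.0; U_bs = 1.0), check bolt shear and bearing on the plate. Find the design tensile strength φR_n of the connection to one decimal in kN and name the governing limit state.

368.3 kN (bearing governs)

Bolt shear: A_b = π(24)²/4 = 452.39 mm². φR_n = 0.75 × 469 × 452.39 × 4 × 1 = 636.5 kN.
Bearing (6 mm plate, F_u = 400 MPa): end bolts L_c = 40 − 27/2 = 26.5, R_n = min(1.2×26.5×6×400, 2.4×24×6×400) = 76.32 kN/bolt; interior L_c = 79 − 27 = 52, R_n = 138.24 kN/bolt. φR_n = 0.75 × (1×76.32 + 3×138.24) = 368.3 kN.
Governing: min(636.5, 368.3) = 368.3 kN → bearing.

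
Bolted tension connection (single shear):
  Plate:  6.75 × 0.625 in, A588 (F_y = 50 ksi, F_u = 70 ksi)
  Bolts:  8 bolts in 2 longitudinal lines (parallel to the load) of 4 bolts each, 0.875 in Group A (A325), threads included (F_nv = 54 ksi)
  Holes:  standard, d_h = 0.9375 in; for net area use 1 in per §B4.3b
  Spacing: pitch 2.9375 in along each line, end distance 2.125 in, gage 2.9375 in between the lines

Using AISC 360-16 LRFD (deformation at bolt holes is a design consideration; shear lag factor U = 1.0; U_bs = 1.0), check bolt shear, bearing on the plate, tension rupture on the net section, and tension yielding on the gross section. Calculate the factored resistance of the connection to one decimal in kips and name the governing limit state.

155.9 kips (net-section rupture governs)

Bolt shear: A_b = π(0.875)²/4 = 0.60132 in². φR_n = 0.75 × 54 × 0.60132 × 8 × 1 = 194.8 kips.
Bearing (0.625 in plate, F_u = 70 ksi): end bolts L_c = 2.125 − 0.9375/2 = 1.65625, R_n = min(1.2×1.65625×0.625×70, 2.4×0.875×0.625×70) = 86.953 kips/bolt; interior L_c = 2.9375 − 0.9375 = 2, R_n = 91.875 kips/bolt. φR_n = 0.75 × (2×86.953 + 6×91.875) = 543.9 kips.
Tension rupture (net): A_n = (6.75 − 2×1)×0.625 = 2.9688 in² (U = 1.0, A_e = A_n). φR_n = 0.75 × 70 × 2.9688 = 155.9 kips.
Tension yield (gross): A_g = 6.75×0.625 = 4.2188 in². φR_n = 0.90 × 50 × 4.2188 = 189.8 kips.
Governing: min(194.8, 543.9, 155.9, 189.8) = 155.9 kips → net-section rupture.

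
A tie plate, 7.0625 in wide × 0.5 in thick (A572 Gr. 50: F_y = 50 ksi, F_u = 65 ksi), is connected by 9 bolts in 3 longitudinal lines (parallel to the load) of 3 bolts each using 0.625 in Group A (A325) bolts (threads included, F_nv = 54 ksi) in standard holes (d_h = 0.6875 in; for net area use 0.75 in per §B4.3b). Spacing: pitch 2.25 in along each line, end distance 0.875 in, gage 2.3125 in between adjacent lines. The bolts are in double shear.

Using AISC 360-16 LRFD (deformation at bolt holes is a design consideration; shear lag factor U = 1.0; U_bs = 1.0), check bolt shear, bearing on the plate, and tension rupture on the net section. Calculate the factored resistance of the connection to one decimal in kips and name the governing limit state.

Bolt shear: A_b = π(0.625)²/4 = 0.3068 in². φR_n = 0.75 × 54 × 0.3068 × 9 × 2 = 223.7 kips.
Bearing (0.5 in plate, F_u = 65 ksi): end bolts L_c = 0.875 − 0.6875/2 = 0.53125, R_n = min(1.2×0.53125×0.5×65, 2.4×0.625×0.5×65) = 20.719 kips/bolt; interior L_c = 2.25 − 0.6875 = 1.5625, R_n = 48.75 kips/bolt. φR_n = 0.75 × (3×20.719 + 6×48.75) = 266.0 kips.
Tension rupture (net): A_n = (7.0625 − 3×0.75)×0.5 = 2.4063 in² (U = 1.0, A_e = A_n). φR_n = 0.75 × 65 × 2.4063 = 117.3 kips.
Governing: min(223.7, 266.0, 117.3) = 117.3 kips → net-section rupture.

117.3 kips (net-section rupture governs)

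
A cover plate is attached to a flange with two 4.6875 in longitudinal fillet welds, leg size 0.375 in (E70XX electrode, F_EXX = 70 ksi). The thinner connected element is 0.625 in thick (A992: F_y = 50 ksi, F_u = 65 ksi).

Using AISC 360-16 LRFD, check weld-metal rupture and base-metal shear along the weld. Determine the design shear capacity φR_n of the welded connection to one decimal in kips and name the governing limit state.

Weld metal: throat = 0.707×0.375 = 0.26513 in, L = 2×4.6875 = 9.375 in. φR_n = 0.75 × 0.6 × 70 × 0.26513 × 9.375 = 78.3 kips.
Base metal shear (0.625 in plate): yield φR_n = 1.0×0.6×50×0.625×9.375 = 175.8 kips; rupture φR_n = 0.75×0.6×65×0.625×9.375 = 171.4 kips; take 171.4 kips (rupture).
Governing: min(78.3, 171.4) = 78.3 kips → weld metal.

78.3 kips (weld metal governs)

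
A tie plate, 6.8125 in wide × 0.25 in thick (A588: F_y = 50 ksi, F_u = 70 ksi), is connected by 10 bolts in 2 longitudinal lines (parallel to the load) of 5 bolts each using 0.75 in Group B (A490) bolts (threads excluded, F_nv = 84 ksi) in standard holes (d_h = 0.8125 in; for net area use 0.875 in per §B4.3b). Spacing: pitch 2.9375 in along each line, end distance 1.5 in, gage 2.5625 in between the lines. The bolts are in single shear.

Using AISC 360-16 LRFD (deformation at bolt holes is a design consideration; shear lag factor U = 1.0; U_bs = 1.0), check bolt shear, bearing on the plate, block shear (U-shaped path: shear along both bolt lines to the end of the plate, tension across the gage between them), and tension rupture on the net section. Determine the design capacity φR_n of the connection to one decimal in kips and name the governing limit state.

66.4 kips (net-section rupture governs)

Bolt shear: A_b = π(0.75)²/4 = 0.44179 in². φR_n = 0.75 × 84 × 0.44179 × 10 × 1 = 278.3 kips.
Bearing (0.25 in plate, F_u = 70 ksi): end bolts L_c = 1.5 − 0.8125/2 = 1.09375, R_n = min(1.2×1.09375×0.25×70, 2.4×0.75×0.25×70) = 22.969 kips/bolt; interior L_c = 2.9375 − 0.8125 = 2.125, R_n = 31.5 kips/bolt. φR_n = 0.75 × (2×22.969 + 8×31.5) = 223.5 kips.
Block shear: shear path 2×[1.5+4×2.9375] = 2×13.25 in, A_gv = 6.625, A_nv = 2×(13.25 − 4.5×0.875)×0.25 = 4.6563 in²; tension across gage: (2.5625 − 1×0.875)×0.25 = 0.42188 in². R_n = min(0.6×70×4.6563, 0.6×50×6.625) + 1.0×70×0.42188 = min(195.56, 198.75) + 29.532 = 225.09 kips. φR_n = 0.75 × 225.09 = 168.8 kips.
Tension rupture (net): A_n = (6.8125 − 2×0.875)×0.25 = 1.2656 in² (U = 1.0, A_e = A_n). φR_n = 0.75 × 70 × 1.2656 = 66.4 kips.
Governing: min(278.3, 223.5, 168.8, 66.4) = 66.4 kips → net-section rupture.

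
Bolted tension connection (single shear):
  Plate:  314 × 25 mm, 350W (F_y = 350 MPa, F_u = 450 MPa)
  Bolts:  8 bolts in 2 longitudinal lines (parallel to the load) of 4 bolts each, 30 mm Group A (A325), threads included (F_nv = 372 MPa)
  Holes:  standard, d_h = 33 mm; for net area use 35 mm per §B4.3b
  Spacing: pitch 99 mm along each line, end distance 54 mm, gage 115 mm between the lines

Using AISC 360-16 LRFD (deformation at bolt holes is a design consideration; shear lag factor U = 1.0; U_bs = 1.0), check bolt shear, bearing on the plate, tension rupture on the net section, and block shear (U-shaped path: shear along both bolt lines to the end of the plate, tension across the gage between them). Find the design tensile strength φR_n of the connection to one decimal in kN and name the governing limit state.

1577.7 kN (bolt shear governs)

Bolt shear: A_b = π(30)²/4 = 706.86 mm². φR_n = 0.75 × 372 × 706.86 × 8 × 1 = 1577.7 kN.
Bearing (25 mm plate, F_u = 450 MPa): end bolts L_c = 54 − 33/2 = 37.5, R_n = min(1.2×37.5×25×450, 2.4×30×25×450) = 506.25 kN/bolt; interior L_c = 99 − 33 = 66, R_n = 810 kN/bolt. φR_n = 0.75 × (2×506.25 + 6×810) = 4404.4 kN.
Tension rupture (net): A_n = (314 − 2×35)×25 = 6100 mm² (U = 1.0, A_e = A_n). φR_n = 0.75 × 450 × 6100 = 2058.8 kN.
Block shear: shear path 2×[54+3×99] = 2×351 mm, A_gv = 17550, A_nv = 2×(351 − 3.5×35)×25 = 11425 mm²; tension across gage: (115 − 1×35)×25 = 2000 mm². R_n = min(0.6×450×11425, 0.6×350×17550) + 1.0×450×2000 = min(3084.8, 3685.5) + 900 = 3984.8 kN. φR_n = 0.75 × 3984.8 = 2988.6 kN.
Governing: min(1577.7, 4404.4, 2058.8, 2988.6) = 1577.7 kN → bolt shear.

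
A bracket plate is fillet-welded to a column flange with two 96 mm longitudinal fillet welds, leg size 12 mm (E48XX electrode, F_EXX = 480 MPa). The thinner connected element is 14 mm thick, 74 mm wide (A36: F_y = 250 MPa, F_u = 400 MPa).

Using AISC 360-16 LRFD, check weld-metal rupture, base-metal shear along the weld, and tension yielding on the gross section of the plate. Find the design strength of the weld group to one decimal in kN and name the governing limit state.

Weld metal: throat = 0.707×12 = 8.484 mm, L = 2×96 = 192 mm. φR_n = 0.75 × 0.6 × 480 × 8.484 × 192 = 351.8 kN.
Base metal shear (14 mm plate): yield φR_n = 1.0×0.6×250×14×192 = 403.2 kN; rupture φR_n = 0.75×0.6×400×14×192 = 483.8 kN; take 403.2 kN (yield).
Tension yield (gross): A_g = 74×14 = 1036 mm². φR_n = 0.90 × 250 × 1036 = 233.1 kN.
Governing: min(351.8, 403.2, 233.1) = 233.1 kN → gross-section yield.

233.1 kN (gross-section yield governs)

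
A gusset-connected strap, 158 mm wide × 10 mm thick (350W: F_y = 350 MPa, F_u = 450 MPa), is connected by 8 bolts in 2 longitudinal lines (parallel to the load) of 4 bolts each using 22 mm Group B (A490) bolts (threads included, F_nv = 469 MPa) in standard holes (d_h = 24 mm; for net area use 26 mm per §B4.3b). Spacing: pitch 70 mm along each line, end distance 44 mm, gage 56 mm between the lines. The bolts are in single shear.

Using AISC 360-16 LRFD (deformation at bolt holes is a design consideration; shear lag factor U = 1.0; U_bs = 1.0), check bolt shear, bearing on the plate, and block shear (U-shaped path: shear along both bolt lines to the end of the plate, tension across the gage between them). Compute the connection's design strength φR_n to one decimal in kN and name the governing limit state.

761.4 kN (block shear governs)

Bolt shear: A_b = π(22)²/4 = 380.13 mm². φR_n = 0.75 × 469 × 380.13 × 8 × 1 = 1069.7 kN.
Bearing (10 mm plate, F_u = 450 MPa): end bolts L_c = 44 − 24/2 = 32, R_n = min(1.2×32×10×450, 2.4×22×10×450) = 172.8 kN/bolt; interior L_c = 70 − 24 = 46, R_n = 237.6 kN/bolt. φR_n = 0.75 × (2×172.8 + 6×237.6) = 1328.4 kN.
Block shear: shear path 2×[44+3×70] = 2×254 mm, A_gv = 5080, A_nv = 2×(254 − 3.5×26)×10 = 3260 mm²; tension across gage: (56 − 1×26)×10 = 300 mm². R_n = min(0.6×450×3260, 0.6×350×5080) + 1.0×450×300 = min(880.2, 1066.8) + 135 = 1015.2 kN. φR_n = 0.75 × 1015.2 = 761.4 kN.
Governing: min(1069.7, 1328.4, 761.4) = 761.4 kN → block shear.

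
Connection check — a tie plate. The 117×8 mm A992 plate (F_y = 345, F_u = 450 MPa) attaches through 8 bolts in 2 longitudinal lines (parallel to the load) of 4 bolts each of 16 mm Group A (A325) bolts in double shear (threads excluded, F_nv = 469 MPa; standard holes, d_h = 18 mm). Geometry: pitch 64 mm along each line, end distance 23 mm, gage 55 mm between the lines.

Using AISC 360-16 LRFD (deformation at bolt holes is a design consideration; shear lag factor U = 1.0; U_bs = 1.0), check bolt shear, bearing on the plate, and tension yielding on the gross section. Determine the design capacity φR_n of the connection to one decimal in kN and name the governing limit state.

290.6 kN (gross-section yield governs)

Bolt shear: A_b = π(16)²/4 = 201.06 mm². φR_n = 0.75 × 469 × 201.06 × 8 × 2 = 1131.6 kN.
Bearing (8 mm plate, F_u = 450 MPa): end bolts L_c = 23 − 18/2 = 14, R_n = min(1.2×14×8×450, 2.4×16×8×450) = 60.48 kN/bolt; interior L_c = 64 − 18 = 46, R_n = 138.24 kN/bolt. φR_n = 0.75 × (2×60.48 + 6×138.24) = 712.8 kN.
Tension yield (gross): A_g = 117×8 = 936 mm². φR_n = 0.90 × 345 × 936 = 290.6 kN.
Governing: min(1131.6, 712.8, 290.6) = 290.6 kN → gross-section yield.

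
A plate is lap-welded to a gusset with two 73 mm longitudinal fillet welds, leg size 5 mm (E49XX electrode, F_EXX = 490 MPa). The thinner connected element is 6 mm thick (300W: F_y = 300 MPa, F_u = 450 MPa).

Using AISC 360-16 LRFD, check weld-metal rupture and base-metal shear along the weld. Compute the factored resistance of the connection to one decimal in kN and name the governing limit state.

113.8 kN (weld metal governs)

Weld metal: throat = 0.707×5 = 3.535 mm, L = 2×73 = 146 mm. φR_n = 0.75 × 0.6 × 490 × 3.535 × 146 = 113.8 kN.
Base metal shear (6 mm plate): yield φR_n = 1.0×0.6×300×6×146 = 157.7 kN; rupture φR_n = 0.75×0.6×450×6×146 = 177.4 kN; take 157.7 kN (yield).
Governing: min(113.8, 157.7) = 113.8 kN → weld metal.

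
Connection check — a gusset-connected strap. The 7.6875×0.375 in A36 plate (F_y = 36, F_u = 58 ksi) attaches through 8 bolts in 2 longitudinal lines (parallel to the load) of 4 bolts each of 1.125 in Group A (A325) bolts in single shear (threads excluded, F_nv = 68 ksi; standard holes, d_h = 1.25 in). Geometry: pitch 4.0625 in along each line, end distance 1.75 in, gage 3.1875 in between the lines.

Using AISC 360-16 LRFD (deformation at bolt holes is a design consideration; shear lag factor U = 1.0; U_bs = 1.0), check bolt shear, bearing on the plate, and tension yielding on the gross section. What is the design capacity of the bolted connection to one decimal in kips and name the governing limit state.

Bolt shear: A_b = π(1.125)²/4 = 0.99402 in². φR_n = 0.75 × 68 × 0.99402 × 8 × 1 = 405.6 kips.
Bearing (0.375 in plate, F_u = 58 ksi): end bolts L_c = 1.75 − 1.25/2 = 1.125, R_n = min(1.2×1.125×0.375×58, 2.4×1.125×0.375×58) = 29.363 kips/bolt; interior L_c = 4.0625 − 1.25 = 2.8125, R_n = 58.725 kips/bolt. φR_n = 0.75 × (2×29.363 + 6×58.725) = 308.3 kips.
Tension yield (gross): A_g = 7.6875×0.375 = 2.8828 in². φR_n = 0.90 × 36 × 2.8828 = 93.4 kips.
Governing: min(405.6, 308.3, 93.4) = 93.4 kips → gross-section yield.

93.4 kips (gross-section yield governs)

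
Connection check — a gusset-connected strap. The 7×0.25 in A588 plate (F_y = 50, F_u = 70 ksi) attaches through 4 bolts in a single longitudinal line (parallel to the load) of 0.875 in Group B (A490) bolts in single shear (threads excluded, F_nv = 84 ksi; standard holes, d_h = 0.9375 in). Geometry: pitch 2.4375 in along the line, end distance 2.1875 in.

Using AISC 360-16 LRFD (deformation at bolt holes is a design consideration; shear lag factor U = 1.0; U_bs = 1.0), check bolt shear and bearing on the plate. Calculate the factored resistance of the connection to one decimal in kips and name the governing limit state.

97.9 kips (bearing governs)

Bolt shear: A_b = π(0.875)²/4 = 0.60132 in². φR_n = 0.75 × 84 × 0.60132 × 4 × 1 = 151.5 kips.
Bearing (0.25 in plate, F_u = 70 ksi): end bolts L_c = 2.1875 − 0.9375/2 = 1.71875, R_n = min(1.2×1.71875×0.25×70, 2.4×0.875×0.25×70) = 36.094 kips/bolt; interior L_c = 2.4375 − 0.9375 = 1.5, R_n = 31.5 kips/bolt. φR_n = 0.75 × (1×36.094 + 3×31.5) = 97.9 kips.
Governing: min(151.5, 97.9) = 97.9 kips → bearing.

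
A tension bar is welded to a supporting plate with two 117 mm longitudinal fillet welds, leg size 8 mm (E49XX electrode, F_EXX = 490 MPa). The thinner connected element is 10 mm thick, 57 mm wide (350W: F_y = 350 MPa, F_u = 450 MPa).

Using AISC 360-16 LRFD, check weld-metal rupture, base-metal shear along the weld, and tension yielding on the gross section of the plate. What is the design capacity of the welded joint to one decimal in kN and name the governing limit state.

Weld metal: throat = 0.707×8 = 5.656 mm, L = 2×117 = 234 mm. φR_n = 0.75 × 0.6 × 490 × 5.656 × 234 = 291.8 kN.
Base metal shear (10 mm plate): yield φR_n = 1.0×0.6×350×10×234 = 491.4 kN; rupture φR_n = 0.75×0.6×450×10×234 = 473.9 kN; take 473.9 kN (rupture).
Tension yield (gross): A_g = 57×10 = 570 mm². φR_n = 0.90 × 350 × 570 = 179.6 kN.
Governing: min(291.8, 473.9, 179.6) = 179.6 kN → gross-section yield.

179.6 kN (gross-section yield governs)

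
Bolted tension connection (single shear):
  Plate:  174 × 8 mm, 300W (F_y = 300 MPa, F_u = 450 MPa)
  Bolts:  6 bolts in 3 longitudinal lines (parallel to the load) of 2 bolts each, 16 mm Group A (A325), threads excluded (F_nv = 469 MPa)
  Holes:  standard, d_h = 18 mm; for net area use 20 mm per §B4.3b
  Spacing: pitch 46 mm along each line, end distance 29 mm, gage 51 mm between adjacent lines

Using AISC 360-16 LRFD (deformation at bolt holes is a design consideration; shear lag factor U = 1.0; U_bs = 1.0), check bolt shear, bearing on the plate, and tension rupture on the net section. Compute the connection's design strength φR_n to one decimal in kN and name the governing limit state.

307.8 kN (net-section rupture governs)

Bolt shear: A_b = π(16)²/4 = 201.06 mm². φR_n = 0.75 × 469 × 201.06 × 6 × 1 = 424.3 kN.
Bearing (8 mm plate, F_u = 450 MPa): end bolts L_c = 29 − 18/2 = 20, R_n = min(1.2×20×8×450, 2.4×16×8×450) = 86.4 kN/bolt; interior L_c = 46 − 18 = 28, R_n = 120.96 kN/bolt. φR_n = 0.75 × (3×86.4 + 3×120.96) = 466.6 kN.
Tension rupture (net): A_n = (174 − 3×20)×8 = 912 mm² (U = 1.0, A_e = A_n). φR_n = 0.75 × 450 × 912 = 307.8 kN.
Governing: min(424.3, 466.6, 307.8) = 307.8 kN → net-section rupture.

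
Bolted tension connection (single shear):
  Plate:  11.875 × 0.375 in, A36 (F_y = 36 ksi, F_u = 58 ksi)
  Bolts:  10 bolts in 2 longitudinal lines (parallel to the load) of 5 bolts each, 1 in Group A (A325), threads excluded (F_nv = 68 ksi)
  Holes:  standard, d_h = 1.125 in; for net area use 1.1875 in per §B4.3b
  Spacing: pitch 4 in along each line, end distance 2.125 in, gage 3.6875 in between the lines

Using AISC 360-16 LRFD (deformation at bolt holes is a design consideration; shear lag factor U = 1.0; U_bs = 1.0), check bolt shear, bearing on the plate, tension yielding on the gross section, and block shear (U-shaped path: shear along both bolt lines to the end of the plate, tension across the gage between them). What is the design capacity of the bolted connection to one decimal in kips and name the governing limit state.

144.3 kips (gross-section yield governs)

Bolt shear: A_b = π(1)²/4 = 0.7854 in². φR_n = 0.75 × 68 × 0.7854 × 10 × 1 = 400.6 kips.
Bearing (0.375 in plate, F_u = 58 ksi): end bolts L_c = 2.125 − 1.125/2 = 1.5625, R_n = min(1.2×1.5625×0.375×58, 2.4×1×0.375×58) = 40.781 kips/bolt; interior L_c = 4 − 1.125 = 2.875, R_n = 52.2 kips/bolt. φR_n = 0.75 × (2×40.781 + 8×52.2) = 374.4 kips.
Tension yield (gross): A_g = 11.875×0.375 = 4.4531 in². φR_n = 0.90 × 36 × 4.4531 = 144.3 kips.
Block shear: shear path 2×[2.125+4×4] = 2×18.125 in, A_gv = 13.594, A_nv = 2×(18.125 − 4.5×1.1875)×0.375 = 9.5859 in²; tension across gage: (3.6875 − 1×1.1875)×0.375 = 0.9375 in². R_n = min(0.6×58×9.5859, 0.6×36×13.594) + 1.0×58×0.9375 = min(333.59, 293.63) + 54.375 = 348.01 kips. φR_n = 0.75 × 348.01 = 261.0 kips.
Governing: min(400.6, 374.4, 144.3, 261.0) = 144.3 kips → gross-section yield.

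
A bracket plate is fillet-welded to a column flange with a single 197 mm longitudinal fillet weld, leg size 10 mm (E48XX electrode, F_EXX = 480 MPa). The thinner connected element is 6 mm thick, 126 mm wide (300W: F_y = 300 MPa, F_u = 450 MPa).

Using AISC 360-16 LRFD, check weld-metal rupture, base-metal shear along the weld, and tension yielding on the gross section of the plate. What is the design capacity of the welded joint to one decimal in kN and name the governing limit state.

Weld metal: throat = 0.707×10 = 7.07 mm, L = 197 mm. φR_n = 0.75 × 0.6 × 480 × 7.07 × 197 = 300.8 kN.
Base metal shear (6 mm plate): yield φR_n = 1.0×0.6×300×6×197 = 212.8 kN; rupture φR_n = 0.75×0.6×450×6×197 = 239.4 kN; take 212.8 kN (yield).
Tension yield (gross): A_g = 126×6 = 756 mm². φR_n = 0.90 × 300 × 756 = 204.1 kN.
Governing: min(300.8, 212.8, 204.1) = 204.1 kN → gross-section yield.

204.1 kN (gross-section yield governs)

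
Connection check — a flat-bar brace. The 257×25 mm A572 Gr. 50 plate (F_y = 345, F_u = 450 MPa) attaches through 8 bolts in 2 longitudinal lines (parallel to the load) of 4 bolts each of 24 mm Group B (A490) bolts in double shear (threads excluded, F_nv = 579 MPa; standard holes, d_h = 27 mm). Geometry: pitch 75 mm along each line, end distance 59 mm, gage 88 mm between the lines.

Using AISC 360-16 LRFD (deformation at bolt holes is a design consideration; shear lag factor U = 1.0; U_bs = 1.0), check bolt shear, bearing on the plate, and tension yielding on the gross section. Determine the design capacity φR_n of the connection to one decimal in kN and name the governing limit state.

Bolt shear: A_b = π(24)²/4 = 452.39 mm². φR_n = 0.75 × 579 × 452.39 × 8 × 2 = 3143.2 kN.
Bearing (25 mm plate, F_u = 450 MPa): end bolts L_c = 59 − 27/2 = 45.5, R_n = min(1.2×45.5×25×450, 2.4×24×25×450) = 614.25 kN/bolt; interior L_c = 75 − 27 = 48, R_n = 648 kN/bolt. φR_n = 0.75 × (2×614.25 + 6×648) = 3837.4 kN.
Tension yield (gross): A_g = 257×25 = 6425 mm². φR_n = 0.90 × 345 × 6425 = 1995.0 kN.
Governing: min(3143.2, 3837.4, 1995.0) = 1995.0 kN → gross-section yield.

1995.0 kN (gross-section yield governs)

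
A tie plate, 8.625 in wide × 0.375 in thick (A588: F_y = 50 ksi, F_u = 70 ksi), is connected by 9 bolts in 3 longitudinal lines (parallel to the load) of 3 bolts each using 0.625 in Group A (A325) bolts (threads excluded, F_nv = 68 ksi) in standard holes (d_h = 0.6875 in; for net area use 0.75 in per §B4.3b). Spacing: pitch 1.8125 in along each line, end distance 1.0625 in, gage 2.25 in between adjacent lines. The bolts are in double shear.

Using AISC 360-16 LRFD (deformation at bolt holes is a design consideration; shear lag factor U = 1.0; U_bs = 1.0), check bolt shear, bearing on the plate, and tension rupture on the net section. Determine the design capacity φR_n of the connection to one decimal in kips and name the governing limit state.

125.5 kips (net-section rupture governs)

Bolt shear: A_b = π(0.625)²/4 = 0.3068 in². φR_n = 0.75 × 68 × 0.3068 × 9 × 2 = 281.6 kips.
Bearing (0.375 in plate, F_u = 70 ksi): end bolts L_c = 1.0625 − 0.6875/2 = 0.71875, R_n = min(1.2×0.71875×0.375×70, 2.4×0.625×0.375×70) = 22.641 kips/bolt; interior L_c = 1.8125 − 0.6875 = 1.125, R_n = 35.438 kips/bolt. φR_n = 0.75 × (3×22.641 + 6×35.438) = 210.4 kips.
Tension rupture (net): A_n = (8.625 − 3×0.75)×0.375 = 2.3906 in² (U = 1.0, A_e = A_n). φR_n = 0.75 × 70 × 2.3906 = 125.5 kips.
Governing: min(281.6, 210.4, 125.5) = 125.5 kips → net-section rupture.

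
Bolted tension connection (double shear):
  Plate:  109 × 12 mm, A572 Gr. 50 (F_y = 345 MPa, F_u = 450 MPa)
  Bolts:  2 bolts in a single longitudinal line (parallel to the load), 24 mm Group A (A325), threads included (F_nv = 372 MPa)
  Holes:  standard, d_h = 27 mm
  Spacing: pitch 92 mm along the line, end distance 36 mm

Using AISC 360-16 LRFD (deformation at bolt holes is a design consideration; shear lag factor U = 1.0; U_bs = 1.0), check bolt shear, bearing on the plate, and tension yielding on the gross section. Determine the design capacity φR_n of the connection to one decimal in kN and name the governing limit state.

Bolt shear: A_b = π(24)²/4 = 452.39 mm². φR_n = 0.75 × 372 × 452.39 × 2 × 2 = 504.9 kN.
Bearing (12 mm plate, F_u = 450 MPa): end bolts L_c = 36 − 27/2 = 22.5, R_n = min(1.2×22.5×12×450, 2.4×24×12×450) = 145.8 kN/bolt; interior L_c = 92 − 27 = 65, R_n = 311.04 kN/bolt. φR_n = 0.75 × (1×145.8 + 1×311.04) = 342.6 kN.
Tension yield (gross): A_g = 109×12 = 1308 mm². φR_n = 0.90 × 345 × 1308 = 406.1 kN.
Governing: min(504.9, 342.6, 406.1) = 342.6 kN → bearing.

342.6 kN (bearing governs)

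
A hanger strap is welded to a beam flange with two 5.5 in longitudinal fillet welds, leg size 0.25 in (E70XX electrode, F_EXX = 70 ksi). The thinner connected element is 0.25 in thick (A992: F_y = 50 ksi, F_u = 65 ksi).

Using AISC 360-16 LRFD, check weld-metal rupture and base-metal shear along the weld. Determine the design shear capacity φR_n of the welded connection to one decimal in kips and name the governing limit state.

Weld metal: throat = 0.707×0.25 = 0.17675 in, L = 2×5.5 = 11 in. φR_n = 0.75 × 0.6 × 70 × 0.17675 × 11 = 61.2 kips.
Base metal shear (0.25 in plate): yield φR_n = 1.0×0.6×50×0.25×11 = 82.5 kips; rupture φR_n = 0.75×0.6×65×0.25×11 = 80.4 kips; take 80.4 kips (rupture).
Governing: min(61.2, 80.4) = 61.2 kips → weld metal.

61.2 kips (weld metal governs)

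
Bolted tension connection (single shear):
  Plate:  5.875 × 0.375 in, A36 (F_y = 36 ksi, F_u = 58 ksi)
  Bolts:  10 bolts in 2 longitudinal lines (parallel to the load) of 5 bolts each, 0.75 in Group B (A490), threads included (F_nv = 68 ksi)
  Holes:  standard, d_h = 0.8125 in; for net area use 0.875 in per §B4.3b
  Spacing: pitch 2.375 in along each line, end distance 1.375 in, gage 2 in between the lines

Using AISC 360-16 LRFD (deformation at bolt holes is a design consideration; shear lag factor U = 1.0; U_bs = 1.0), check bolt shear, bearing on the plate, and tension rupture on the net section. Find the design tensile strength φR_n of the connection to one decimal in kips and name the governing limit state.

Bolt shear: A_b = π(0.75)²/4 = 0.44179 in². φR_n = 0.75 × 68 × 0.44179 × 10 × 1 = 225.3 kips.
Bearing (0.375 in plate, F_u = 58 ksi): end bolts L_c = 1.375 − 0.8125/2 = 0.96875, R_n = min(1.2×0.96875×0.375×58, 2.4×0.75×0.375×58) = 25.284 kips/bolt; interior L_c = 2.375 − 0.8125 = 1.5625, R_n = 39.15 kips/bolt. φR_n = 0.75 × (2×25.284 + 8×39.15) = 272.8 kips.
Tension rupture (net): A_n = (5.875 − 2×0.875)×0.375 = 1.5469 in² (U = 1.0, A_e = A_n). φR_n = 0.75 × 58 × 1.5469 = 67.3 kips.
Governing: min(225.3, 272.8, 67.3) = 67.3 kips → net-section rupture.

67.3 kips (net-section rupture governs)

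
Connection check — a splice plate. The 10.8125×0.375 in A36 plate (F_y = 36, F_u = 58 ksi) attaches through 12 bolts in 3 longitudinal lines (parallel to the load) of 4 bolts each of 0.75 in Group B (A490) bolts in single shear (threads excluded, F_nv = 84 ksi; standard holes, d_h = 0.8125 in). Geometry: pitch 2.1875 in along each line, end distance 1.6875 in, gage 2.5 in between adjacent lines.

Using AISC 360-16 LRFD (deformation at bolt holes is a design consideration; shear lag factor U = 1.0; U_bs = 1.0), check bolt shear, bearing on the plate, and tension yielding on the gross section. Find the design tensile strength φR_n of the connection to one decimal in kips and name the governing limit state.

Bolt shear: A_b = π(0.75)²/4 = 0.44179 in². φR_n = 0.75 × 84 × 0.44179 × 12 × 1 = 334.0 kips.
Bearing (0.375 in plate, F_u = 58 ksi): end bolts L_c = 1.6875 − 0.8125/2 = 1.28125, R_n = min(1.2×1.28125×0.375×58, 2.4×0.75×0.375×58) = 33.441 kips/bolt; interior L_c = 2.1875 − 0.8125 = 1.375, R_n = 35.888 kips/bolt. φR_n = 0.75 × (3×33.441 + 9×35.888) = 317.5 kips.
Tension yield (gross): A_g = 10.8125×0.375 = 4.0547 in². φR_n = 0.90 × 36 × 4.0547 = 131.4 kips.
Governing: min(334.0, 317.5, 131.4) = 131.4 kips → gross-section yield.

131.4 kips (gross-section yield governs)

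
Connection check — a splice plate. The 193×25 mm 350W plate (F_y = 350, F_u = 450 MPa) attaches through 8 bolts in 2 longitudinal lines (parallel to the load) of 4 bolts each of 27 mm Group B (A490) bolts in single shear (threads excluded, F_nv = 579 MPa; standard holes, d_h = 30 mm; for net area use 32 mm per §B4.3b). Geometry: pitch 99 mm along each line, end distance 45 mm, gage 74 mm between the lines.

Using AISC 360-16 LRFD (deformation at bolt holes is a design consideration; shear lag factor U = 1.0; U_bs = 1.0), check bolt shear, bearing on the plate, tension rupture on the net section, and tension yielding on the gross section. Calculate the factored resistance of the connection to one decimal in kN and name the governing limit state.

Bolt shear: A_b = π(27)²/4 = 572.56 mm². φR_n = 0.75 × 579 × 572.56 × 8 × 1 = 1989.1 kN.
Bearing (25 mm plate, F_u = 450 MPa): end bolts L_c = 45 − 30/2 = 30, R_n = min(1.2×30×25×450, 2.4×27×25×450) = 405 kN/bolt; interior L_c = 99 − 30 = 69, R_n = 729 kN/bolt. φR_n = 0.75 × (2×405 + 6×729) = 3888.0 kN.
Tension rupture (net): A_n = (193 − 2×32)×25 = 3225 mm² (U = 1.0, A_e = A_n). φR_n = 0.75 × 450 × 3225 = 1088.4 kN.
Tension yield (gross): A_g = 193×25 = 4825 mm². φR_n = 0.90 × 350 × 4825 = 1519.9 kN.
Governing: min(1989.1, 3888.0, 1088.4, 1519.9) = 1088.4 kN → net-section rupture.

1088.4 kN (net-section rupture governs)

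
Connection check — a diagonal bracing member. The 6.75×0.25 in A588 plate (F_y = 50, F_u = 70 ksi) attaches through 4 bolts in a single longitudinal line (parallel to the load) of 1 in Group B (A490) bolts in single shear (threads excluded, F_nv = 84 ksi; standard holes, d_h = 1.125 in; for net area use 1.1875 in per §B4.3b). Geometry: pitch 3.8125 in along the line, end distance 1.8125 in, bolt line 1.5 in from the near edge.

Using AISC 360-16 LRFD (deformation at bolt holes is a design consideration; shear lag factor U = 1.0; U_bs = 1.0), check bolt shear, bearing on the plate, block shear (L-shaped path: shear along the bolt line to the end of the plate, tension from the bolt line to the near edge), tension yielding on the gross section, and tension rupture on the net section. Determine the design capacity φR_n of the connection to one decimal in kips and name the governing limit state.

Bolt shear: A_b = π(1)²/4 = 0.7854 in². φR_n = 0.75 × 84 × 0.7854 × 4 × 1 = 197.9 kips.
Bearing (0.25 in plate, F_u = 70 ksi): end bolts L_c = 1.8125 − 1.125/2 = 1.25, R_n = min(1.2×1.25×0.25×70, 2.4×1×0.25×70) = 26.25 kips/bolt; interior L_c = 3.8125 − 1.125 = 2.6875, R_n = 42 kips/bolt. φR_n = 0.75 × (1×26.25 + 3×42) = 114.2 kips.
Block shear: shear path 1×[1.8125+3×3.8125] = 1×13.25 in, A_gv = 3.3125, A_nv = 1×(13.25 − 3.5×1.1875)×0.25 = 2.2734 in²; tension to near edge: (1.5 − 0.5×1.1875)×0.25 = 0.22656 in². R_n = min(0.6×70×2.2734, 0.6×50×3.3125) + 1.0×70×0.22656 = min(95.483, 99.375) + 15.859 = 111.34 kips. φR_n = 0.75 × 111.34 = 83.5 kips.
Tension yield (gross): A_g = 6.75×0.25 = 1.6875 in². φR_n = 0.90 × 50 × 1.6875 = 75.9 kips.
Tension rupture (net): A_n = (6.75 − 1×1.1875)×0.25 = 1.3906 in² (U = 1.0, A_e = A_n). φR_n = 0.75 × 70 × 1.3906 = 73.0 kips.
Governing: min(197.9, 114.2, 83.5, 75.9, 73.0) = 73.0 kips → net-section rupture.

73.0 kips (net-section rupture governs)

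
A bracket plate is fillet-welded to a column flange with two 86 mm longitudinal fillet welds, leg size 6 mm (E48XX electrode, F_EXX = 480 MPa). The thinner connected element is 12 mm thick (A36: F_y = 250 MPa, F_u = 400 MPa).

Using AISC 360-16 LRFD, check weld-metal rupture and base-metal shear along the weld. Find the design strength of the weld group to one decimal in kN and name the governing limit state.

157.6 kN (weld metal governs)

Weld metal: throat = 0.707×6 = 4.242 mm, L = 2×86 = 172 mm. φR_n = 0.75 × 0.6 × 480 × 4.242 × 172 = 157.6 kN.
Base metal shear (12 mm plate): yield φR_n = 1.0×0.6×250×12×172 = 309.6 kN; rupture φR_n = 0.75×0.6×400×12×172 = 371.5 kN; take 309.6 kN (yield).
Governing: min(157.6, 309.6) = 157.6 kN → weld metal.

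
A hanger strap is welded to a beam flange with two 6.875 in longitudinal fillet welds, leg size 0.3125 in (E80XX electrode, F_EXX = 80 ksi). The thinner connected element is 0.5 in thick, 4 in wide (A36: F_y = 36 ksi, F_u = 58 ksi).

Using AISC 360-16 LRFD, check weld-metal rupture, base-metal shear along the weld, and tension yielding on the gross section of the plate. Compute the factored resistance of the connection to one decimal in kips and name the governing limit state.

Weld metal: throat = 0.707×0.3125 = 0.22094 in, L = 2×6.875 = 13.75 in. φR_n = 0.75 × 0.6 × 80 × 0.22094 × 13.75 = 109.4 kips.
Base metal shear (0.5 in plate): yield φR_n = 1.0×0.6×36×0.5×13.75 = 148.5 kips; rupture φR_n = 0.75×0.6×58×0.5×13.75 = 179.4 kips; take 148.5 kips (yield).
Tension yield (gross): A_g = 4×0.5 = 2 in². φR_n = 0.90 × 36 × 2 = 64.8 kips.
Governing: min(109.4, 148.5, 64.8) = 64.8 kips → gross-section yield.

64.8 kips (gross-section yield governs)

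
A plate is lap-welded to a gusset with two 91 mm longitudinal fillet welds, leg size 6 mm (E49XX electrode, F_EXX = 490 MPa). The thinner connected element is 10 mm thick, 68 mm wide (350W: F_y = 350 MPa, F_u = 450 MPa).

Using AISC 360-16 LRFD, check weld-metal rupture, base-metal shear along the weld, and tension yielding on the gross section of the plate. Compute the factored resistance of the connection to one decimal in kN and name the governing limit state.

Weld metal: throat = 0.707×6 = 4.242 mm, L = 2×91 = 182 mm. φR_n = 0.75 × 0.6 × 490 × 4.242 × 182 = 170.2 kN.
Base metal shear (10 mm plate): yield φR_n = 1.0×0.6×350×10×182 = 382.2 kN; rupture φR_n = 0.75×0.6×450×10×182 = 368.6 kN; take 368.6 kN (rupture).
Tension yield (gross): A_g = 68×10 = 680 mm². φR_n = 0.90 × 350 × 680 = 214.2 kN.
Governing: min(170.2, 368.6, 214.2) = 170.2 kN → weld metal.

170.2 kN (weld metal governs)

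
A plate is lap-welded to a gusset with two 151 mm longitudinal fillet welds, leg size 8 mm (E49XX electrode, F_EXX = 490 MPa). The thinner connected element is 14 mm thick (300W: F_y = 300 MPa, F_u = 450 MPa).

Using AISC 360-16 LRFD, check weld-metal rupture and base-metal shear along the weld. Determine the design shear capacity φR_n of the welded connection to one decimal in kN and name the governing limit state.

Weld metal: throat = 0.707×8 = 5.656 mm, L = 2×151 = 302 mm. φR_n = 0.75 × 0.6 × 490 × 5.656 × 302 = 376.6 kN.
Base metal shear (14 mm plate): yield φR_n = 1.0×0.6×300×14×302 = 761.0 kN; rupture φR_n = 0.75×0.6×450×14×302 = 856.2 kN; take 761.0 kN (yield).
Governing: min(376.6, 761.0) = 376.6 kN → weld metal.

376.6 kN (weld metal governs)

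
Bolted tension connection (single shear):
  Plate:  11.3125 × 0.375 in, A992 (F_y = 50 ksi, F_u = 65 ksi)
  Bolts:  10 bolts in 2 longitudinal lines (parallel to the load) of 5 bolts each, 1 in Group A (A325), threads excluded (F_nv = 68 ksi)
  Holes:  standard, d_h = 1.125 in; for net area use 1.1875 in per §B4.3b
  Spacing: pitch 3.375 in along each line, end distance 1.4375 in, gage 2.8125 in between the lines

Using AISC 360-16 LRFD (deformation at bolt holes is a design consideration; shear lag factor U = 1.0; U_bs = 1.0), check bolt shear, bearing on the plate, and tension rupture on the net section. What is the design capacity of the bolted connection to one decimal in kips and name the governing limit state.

163.4 kips (net-section rupture governs)

Bolt shear: A_b = π(1)²/4 = 0.7854 in². φR_n = 0.75 × 68 × 0.7854 × 10 × 1 = 400.6 kips.
Bearing (0.375 in plate, F_u = 65 ksi): end bolts L_c = 1.4375 − 1.125/2 = 0.875, R_n = min(1.2×0.875×0.375×65, 2.4×1×0.375×65) = 25.594 kips/bolt; interior L_c = 3.375 − 1.125 = 2.25, R_n = 58.5 kips/bolt. φR_n = 0.75 × (2×25.594 + 8×58.5) = 389.4 kips.
Tension rupture (net): A_n = (11.3125 − 2×1.1875)×0.375 = 3.3516 in² (U = 1.0, A_e = A_n). φR_n = 0.75 × 65 × 3.3516 = 163.4 kips.
Governing: min(400.6, 389.4, 163.4) = 163.4 kips → net-section rupture.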